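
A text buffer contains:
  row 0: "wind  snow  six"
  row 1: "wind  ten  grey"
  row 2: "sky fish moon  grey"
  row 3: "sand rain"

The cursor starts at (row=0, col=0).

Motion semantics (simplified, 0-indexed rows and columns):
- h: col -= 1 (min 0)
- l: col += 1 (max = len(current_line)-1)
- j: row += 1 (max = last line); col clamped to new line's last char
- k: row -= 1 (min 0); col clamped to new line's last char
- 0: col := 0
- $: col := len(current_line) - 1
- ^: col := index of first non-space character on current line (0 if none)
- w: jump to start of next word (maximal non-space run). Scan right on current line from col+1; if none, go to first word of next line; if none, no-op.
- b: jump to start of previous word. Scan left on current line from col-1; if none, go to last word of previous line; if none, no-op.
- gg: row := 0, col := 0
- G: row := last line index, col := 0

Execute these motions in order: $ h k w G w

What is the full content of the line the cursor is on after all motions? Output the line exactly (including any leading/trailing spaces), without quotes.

After 1 ($): row=0 col=14 char='x'
After 2 (h): row=0 col=13 char='i'
After 3 (k): row=0 col=13 char='i'
After 4 (w): row=1 col=0 char='w'
After 5 (G): row=3 col=0 char='s'
After 6 (w): row=3 col=5 char='r'

Answer: sand rain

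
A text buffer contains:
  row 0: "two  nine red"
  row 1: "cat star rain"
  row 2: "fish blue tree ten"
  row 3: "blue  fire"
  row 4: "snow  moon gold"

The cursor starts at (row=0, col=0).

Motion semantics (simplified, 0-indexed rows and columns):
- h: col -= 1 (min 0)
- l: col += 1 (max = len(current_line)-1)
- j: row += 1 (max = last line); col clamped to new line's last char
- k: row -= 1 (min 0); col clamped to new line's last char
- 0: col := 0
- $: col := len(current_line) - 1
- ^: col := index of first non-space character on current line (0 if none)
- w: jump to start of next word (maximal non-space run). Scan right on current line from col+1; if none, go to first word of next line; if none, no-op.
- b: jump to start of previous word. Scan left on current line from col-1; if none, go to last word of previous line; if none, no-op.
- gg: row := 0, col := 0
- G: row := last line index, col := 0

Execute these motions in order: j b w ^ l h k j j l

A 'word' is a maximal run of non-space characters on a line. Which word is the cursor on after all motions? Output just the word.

Answer: fish

Derivation:
After 1 (j): row=1 col=0 char='c'
After 2 (b): row=0 col=10 char='r'
After 3 (w): row=1 col=0 char='c'
After 4 (^): row=1 col=0 char='c'
After 5 (l): row=1 col=1 char='a'
After 6 (h): row=1 col=0 char='c'
After 7 (k): row=0 col=0 char='t'
After 8 (j): row=1 col=0 char='c'
After 9 (j): row=2 col=0 char='f'
After 10 (l): row=2 col=1 char='i'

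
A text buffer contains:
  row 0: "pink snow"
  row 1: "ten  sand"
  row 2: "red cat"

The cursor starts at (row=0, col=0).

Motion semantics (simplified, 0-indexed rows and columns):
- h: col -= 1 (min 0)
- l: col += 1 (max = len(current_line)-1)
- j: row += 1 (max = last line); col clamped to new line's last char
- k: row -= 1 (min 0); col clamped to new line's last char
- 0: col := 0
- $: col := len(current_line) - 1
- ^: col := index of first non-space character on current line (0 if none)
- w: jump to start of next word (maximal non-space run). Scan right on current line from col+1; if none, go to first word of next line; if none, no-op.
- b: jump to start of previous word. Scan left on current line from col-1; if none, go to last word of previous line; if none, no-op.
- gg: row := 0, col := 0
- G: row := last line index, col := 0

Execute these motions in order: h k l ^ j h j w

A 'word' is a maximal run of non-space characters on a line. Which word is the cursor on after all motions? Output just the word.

After 1 (h): row=0 col=0 char='p'
After 2 (k): row=0 col=0 char='p'
After 3 (l): row=0 col=1 char='i'
After 4 (^): row=0 col=0 char='p'
After 5 (j): row=1 col=0 char='t'
After 6 (h): row=1 col=0 char='t'
After 7 (j): row=2 col=0 char='r'
After 8 (w): row=2 col=4 char='c'

Answer: cat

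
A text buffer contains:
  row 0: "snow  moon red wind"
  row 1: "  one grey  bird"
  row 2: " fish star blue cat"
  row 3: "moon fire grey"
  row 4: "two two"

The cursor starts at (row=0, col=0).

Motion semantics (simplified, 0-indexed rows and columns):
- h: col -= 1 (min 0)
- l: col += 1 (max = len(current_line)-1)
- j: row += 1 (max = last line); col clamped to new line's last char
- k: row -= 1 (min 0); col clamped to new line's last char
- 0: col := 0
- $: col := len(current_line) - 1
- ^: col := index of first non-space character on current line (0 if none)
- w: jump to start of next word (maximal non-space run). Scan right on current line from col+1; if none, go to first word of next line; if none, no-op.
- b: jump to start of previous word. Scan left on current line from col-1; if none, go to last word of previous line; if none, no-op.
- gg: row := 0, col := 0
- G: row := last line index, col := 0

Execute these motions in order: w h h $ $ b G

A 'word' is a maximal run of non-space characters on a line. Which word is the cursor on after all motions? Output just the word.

Answer: two

Derivation:
After 1 (w): row=0 col=6 char='m'
After 2 (h): row=0 col=5 char='_'
After 3 (h): row=0 col=4 char='_'
After 4 ($): row=0 col=18 char='d'
After 5 ($): row=0 col=18 char='d'
After 6 (b): row=0 col=15 char='w'
After 7 (G): row=4 col=0 char='t'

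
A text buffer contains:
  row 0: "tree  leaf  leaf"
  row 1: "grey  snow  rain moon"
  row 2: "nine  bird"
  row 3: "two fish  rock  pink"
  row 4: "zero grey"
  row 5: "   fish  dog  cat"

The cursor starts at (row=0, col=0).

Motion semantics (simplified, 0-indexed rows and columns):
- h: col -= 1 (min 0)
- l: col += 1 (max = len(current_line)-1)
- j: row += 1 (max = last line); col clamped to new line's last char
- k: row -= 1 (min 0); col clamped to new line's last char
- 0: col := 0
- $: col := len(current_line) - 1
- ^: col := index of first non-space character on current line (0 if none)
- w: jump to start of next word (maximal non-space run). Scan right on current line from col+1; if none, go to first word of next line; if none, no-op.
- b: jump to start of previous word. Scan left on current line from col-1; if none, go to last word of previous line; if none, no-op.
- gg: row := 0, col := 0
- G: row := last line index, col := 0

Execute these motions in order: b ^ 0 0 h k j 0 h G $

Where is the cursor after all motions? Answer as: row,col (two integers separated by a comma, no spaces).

After 1 (b): row=0 col=0 char='t'
After 2 (^): row=0 col=0 char='t'
After 3 (0): row=0 col=0 char='t'
After 4 (0): row=0 col=0 char='t'
After 5 (h): row=0 col=0 char='t'
After 6 (k): row=0 col=0 char='t'
After 7 (j): row=1 col=0 char='g'
After 8 (0): row=1 col=0 char='g'
After 9 (h): row=1 col=0 char='g'
After 10 (G): row=5 col=0 char='_'
After 11 ($): row=5 col=16 char='t'

Answer: 5,16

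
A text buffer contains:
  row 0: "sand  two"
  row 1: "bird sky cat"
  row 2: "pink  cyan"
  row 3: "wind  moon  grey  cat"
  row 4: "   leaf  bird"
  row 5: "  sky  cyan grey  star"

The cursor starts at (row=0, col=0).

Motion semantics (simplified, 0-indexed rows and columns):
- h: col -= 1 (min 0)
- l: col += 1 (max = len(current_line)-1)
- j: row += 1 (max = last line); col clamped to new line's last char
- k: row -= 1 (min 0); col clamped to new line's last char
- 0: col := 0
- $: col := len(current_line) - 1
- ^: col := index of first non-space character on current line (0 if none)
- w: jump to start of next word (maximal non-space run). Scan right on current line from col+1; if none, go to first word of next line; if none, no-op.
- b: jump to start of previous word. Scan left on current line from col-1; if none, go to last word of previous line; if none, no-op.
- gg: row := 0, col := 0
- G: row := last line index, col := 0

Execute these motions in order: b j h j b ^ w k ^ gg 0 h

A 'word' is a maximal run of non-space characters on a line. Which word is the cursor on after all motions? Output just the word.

After 1 (b): row=0 col=0 char='s'
After 2 (j): row=1 col=0 char='b'
After 3 (h): row=1 col=0 char='b'
After 4 (j): row=2 col=0 char='p'
After 5 (b): row=1 col=9 char='c'
After 6 (^): row=1 col=0 char='b'
After 7 (w): row=1 col=5 char='s'
After 8 (k): row=0 col=5 char='_'
After 9 (^): row=0 col=0 char='s'
After 10 (gg): row=0 col=0 char='s'
After 11 (0): row=0 col=0 char='s'
After 12 (h): row=0 col=0 char='s'

Answer: sand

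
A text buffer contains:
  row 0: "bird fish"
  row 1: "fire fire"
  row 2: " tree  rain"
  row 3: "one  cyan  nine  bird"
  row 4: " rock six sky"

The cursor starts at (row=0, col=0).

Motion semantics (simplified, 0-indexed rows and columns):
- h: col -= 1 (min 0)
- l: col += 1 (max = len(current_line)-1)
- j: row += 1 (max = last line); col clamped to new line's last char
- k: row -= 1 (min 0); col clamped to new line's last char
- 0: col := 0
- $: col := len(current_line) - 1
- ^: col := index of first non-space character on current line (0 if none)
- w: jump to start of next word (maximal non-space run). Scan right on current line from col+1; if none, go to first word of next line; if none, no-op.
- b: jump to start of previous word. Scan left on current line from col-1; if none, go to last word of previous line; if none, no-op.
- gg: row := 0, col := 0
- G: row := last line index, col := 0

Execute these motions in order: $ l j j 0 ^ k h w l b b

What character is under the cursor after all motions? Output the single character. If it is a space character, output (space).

Answer: f

Derivation:
After 1 ($): row=0 col=8 char='h'
After 2 (l): row=0 col=8 char='h'
After 3 (j): row=1 col=8 char='e'
After 4 (j): row=2 col=8 char='a'
After 5 (0): row=2 col=0 char='_'
After 6 (^): row=2 col=1 char='t'
After 7 (k): row=1 col=1 char='i'
After 8 (h): row=1 col=0 char='f'
After 9 (w): row=1 col=5 char='f'
After 10 (l): row=1 col=6 char='i'
After 11 (b): row=1 col=5 char='f'
After 12 (b): row=1 col=0 char='f'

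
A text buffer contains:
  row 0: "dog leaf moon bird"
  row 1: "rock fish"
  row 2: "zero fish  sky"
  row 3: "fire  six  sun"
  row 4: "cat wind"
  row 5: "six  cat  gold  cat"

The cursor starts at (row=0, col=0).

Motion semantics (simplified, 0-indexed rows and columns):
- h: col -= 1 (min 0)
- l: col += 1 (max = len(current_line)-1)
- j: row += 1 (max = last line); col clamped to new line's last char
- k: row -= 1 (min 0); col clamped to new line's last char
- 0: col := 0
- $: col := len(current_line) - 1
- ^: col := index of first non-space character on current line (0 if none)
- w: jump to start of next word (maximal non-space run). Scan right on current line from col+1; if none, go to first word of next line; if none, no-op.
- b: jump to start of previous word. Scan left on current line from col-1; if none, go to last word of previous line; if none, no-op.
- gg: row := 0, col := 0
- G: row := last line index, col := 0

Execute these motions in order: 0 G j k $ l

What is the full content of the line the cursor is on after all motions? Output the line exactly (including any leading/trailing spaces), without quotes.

Answer: cat wind

Derivation:
After 1 (0): row=0 col=0 char='d'
After 2 (G): row=5 col=0 char='s'
After 3 (j): row=5 col=0 char='s'
After 4 (k): row=4 col=0 char='c'
After 5 ($): row=4 col=7 char='d'
After 6 (l): row=4 col=7 char='d'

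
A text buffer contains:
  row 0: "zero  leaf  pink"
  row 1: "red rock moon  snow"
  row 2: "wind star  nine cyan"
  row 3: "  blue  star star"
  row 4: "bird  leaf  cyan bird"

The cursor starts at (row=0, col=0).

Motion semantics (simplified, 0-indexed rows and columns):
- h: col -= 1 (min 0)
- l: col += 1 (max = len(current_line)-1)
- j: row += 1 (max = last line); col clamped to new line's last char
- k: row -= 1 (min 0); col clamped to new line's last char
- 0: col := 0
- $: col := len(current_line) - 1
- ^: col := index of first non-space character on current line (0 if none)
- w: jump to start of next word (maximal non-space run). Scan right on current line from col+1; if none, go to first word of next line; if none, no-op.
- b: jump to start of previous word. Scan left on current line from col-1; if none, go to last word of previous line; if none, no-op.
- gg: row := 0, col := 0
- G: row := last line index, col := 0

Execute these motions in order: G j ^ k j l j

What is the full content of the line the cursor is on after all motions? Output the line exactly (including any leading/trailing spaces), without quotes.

After 1 (G): row=4 col=0 char='b'
After 2 (j): row=4 col=0 char='b'
After 3 (^): row=4 col=0 char='b'
After 4 (k): row=3 col=0 char='_'
After 5 (j): row=4 col=0 char='b'
After 6 (l): row=4 col=1 char='i'
After 7 (j): row=4 col=1 char='i'

Answer: bird  leaf  cyan bird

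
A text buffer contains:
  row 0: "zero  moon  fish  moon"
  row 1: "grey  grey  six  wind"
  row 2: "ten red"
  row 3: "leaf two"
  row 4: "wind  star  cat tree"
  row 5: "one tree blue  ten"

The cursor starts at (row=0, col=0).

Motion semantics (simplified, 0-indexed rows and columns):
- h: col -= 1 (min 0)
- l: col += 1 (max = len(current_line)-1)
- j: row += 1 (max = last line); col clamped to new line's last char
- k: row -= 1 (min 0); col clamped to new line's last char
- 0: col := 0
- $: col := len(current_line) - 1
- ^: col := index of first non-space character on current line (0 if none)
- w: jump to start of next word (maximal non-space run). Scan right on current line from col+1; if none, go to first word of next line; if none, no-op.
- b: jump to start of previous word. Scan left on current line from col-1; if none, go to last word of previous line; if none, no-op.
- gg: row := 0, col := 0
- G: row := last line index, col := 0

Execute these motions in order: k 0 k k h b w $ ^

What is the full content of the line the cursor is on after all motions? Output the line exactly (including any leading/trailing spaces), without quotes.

Answer: zero  moon  fish  moon

Derivation:
After 1 (k): row=0 col=0 char='z'
After 2 (0): row=0 col=0 char='z'
After 3 (k): row=0 col=0 char='z'
After 4 (k): row=0 col=0 char='z'
After 5 (h): row=0 col=0 char='z'
After 6 (b): row=0 col=0 char='z'
After 7 (w): row=0 col=6 char='m'
After 8 ($): row=0 col=21 char='n'
After 9 (^): row=0 col=0 char='z'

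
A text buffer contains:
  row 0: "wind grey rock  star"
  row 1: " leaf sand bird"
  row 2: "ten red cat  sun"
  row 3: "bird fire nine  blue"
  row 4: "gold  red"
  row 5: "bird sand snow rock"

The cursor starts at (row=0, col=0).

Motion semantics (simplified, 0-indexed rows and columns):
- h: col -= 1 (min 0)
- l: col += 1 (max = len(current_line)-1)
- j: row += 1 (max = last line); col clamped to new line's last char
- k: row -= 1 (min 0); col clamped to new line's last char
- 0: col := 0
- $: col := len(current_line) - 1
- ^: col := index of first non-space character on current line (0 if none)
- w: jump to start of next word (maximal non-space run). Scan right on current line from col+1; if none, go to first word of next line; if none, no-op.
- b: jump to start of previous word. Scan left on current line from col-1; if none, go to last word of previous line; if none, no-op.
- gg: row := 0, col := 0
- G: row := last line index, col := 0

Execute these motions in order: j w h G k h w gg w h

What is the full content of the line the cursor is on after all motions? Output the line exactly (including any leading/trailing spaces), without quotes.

Answer: wind grey rock  star

Derivation:
After 1 (j): row=1 col=0 char='_'
After 2 (w): row=1 col=1 char='l'
After 3 (h): row=1 col=0 char='_'
After 4 (G): row=5 col=0 char='b'
After 5 (k): row=4 col=0 char='g'
After 6 (h): row=4 col=0 char='g'
After 7 (w): row=4 col=6 char='r'
After 8 (gg): row=0 col=0 char='w'
After 9 (w): row=0 col=5 char='g'
After 10 (h): row=0 col=4 char='_'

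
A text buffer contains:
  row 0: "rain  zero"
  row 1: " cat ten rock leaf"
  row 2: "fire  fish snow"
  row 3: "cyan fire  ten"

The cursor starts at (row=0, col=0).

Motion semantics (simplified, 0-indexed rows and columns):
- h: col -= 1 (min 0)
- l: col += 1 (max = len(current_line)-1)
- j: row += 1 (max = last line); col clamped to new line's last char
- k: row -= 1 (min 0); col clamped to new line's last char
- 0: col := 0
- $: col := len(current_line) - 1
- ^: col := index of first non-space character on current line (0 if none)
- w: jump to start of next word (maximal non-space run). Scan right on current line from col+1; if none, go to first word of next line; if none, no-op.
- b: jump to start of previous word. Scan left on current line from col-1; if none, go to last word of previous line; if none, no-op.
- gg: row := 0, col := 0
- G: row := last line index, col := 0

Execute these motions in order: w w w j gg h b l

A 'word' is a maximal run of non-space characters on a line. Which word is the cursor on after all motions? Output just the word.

After 1 (w): row=0 col=6 char='z'
After 2 (w): row=1 col=1 char='c'
After 3 (w): row=1 col=5 char='t'
After 4 (j): row=2 col=5 char='_'
After 5 (gg): row=0 col=0 char='r'
After 6 (h): row=0 col=0 char='r'
After 7 (b): row=0 col=0 char='r'
After 8 (l): row=0 col=1 char='a'

Answer: rain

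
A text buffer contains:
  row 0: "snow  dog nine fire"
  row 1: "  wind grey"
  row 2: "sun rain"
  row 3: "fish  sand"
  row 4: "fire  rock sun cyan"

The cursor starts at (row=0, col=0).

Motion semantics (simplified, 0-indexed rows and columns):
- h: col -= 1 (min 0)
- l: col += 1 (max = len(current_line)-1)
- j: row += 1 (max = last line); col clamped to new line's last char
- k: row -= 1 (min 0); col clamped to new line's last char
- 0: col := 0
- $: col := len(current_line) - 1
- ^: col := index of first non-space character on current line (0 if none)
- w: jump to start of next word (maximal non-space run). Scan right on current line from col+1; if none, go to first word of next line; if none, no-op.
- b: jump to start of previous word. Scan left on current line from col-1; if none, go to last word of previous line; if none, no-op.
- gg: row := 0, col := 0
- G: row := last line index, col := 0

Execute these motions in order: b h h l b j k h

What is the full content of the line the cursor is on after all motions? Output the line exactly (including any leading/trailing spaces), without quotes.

After 1 (b): row=0 col=0 char='s'
After 2 (h): row=0 col=0 char='s'
After 3 (h): row=0 col=0 char='s'
After 4 (l): row=0 col=1 char='n'
After 5 (b): row=0 col=0 char='s'
After 6 (j): row=1 col=0 char='_'
After 7 (k): row=0 col=0 char='s'
After 8 (h): row=0 col=0 char='s'

Answer: snow  dog nine fire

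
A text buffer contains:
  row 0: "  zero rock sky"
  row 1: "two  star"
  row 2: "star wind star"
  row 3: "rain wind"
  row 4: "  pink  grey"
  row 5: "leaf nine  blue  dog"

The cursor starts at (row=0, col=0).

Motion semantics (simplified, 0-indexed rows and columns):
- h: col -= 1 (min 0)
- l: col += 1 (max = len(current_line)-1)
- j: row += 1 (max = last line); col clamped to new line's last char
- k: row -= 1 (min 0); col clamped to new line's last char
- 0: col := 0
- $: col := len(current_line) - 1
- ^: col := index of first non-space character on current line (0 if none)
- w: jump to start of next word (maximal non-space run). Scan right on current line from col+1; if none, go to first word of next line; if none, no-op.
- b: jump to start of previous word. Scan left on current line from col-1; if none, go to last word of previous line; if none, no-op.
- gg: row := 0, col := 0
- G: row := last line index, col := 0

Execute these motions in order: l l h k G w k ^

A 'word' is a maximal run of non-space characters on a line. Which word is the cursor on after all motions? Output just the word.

After 1 (l): row=0 col=1 char='_'
After 2 (l): row=0 col=2 char='z'
After 3 (h): row=0 col=1 char='_'
After 4 (k): row=0 col=1 char='_'
After 5 (G): row=5 col=0 char='l'
After 6 (w): row=5 col=5 char='n'
After 7 (k): row=4 col=5 char='k'
After 8 (^): row=4 col=2 char='p'

Answer: pink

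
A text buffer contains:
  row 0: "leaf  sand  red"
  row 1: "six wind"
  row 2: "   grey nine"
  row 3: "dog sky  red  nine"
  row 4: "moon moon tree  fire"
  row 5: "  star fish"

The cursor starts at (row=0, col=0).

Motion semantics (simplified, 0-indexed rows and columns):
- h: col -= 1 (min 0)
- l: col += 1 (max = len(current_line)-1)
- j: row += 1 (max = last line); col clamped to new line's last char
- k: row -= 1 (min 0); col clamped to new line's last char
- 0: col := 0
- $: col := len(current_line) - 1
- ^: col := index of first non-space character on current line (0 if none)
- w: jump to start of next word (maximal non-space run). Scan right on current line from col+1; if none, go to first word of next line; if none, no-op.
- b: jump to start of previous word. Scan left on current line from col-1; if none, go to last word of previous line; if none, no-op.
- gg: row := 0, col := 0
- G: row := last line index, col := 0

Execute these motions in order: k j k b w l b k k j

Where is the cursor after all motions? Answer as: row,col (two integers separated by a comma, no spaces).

Answer: 1,6

Derivation:
After 1 (k): row=0 col=0 char='l'
After 2 (j): row=1 col=0 char='s'
After 3 (k): row=0 col=0 char='l'
After 4 (b): row=0 col=0 char='l'
After 5 (w): row=0 col=6 char='s'
After 6 (l): row=0 col=7 char='a'
After 7 (b): row=0 col=6 char='s'
After 8 (k): row=0 col=6 char='s'
After 9 (k): row=0 col=6 char='s'
After 10 (j): row=1 col=6 char='n'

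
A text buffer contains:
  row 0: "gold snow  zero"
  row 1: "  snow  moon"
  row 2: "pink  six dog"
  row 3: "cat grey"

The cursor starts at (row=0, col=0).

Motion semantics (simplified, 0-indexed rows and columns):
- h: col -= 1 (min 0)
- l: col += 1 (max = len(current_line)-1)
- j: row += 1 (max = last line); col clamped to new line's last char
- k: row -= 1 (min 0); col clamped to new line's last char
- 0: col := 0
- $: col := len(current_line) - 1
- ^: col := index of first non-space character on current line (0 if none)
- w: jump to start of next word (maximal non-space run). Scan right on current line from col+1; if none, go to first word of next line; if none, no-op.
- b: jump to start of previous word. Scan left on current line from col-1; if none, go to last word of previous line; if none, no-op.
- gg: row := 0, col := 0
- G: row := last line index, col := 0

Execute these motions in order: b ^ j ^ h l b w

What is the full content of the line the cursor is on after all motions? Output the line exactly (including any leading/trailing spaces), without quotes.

After 1 (b): row=0 col=0 char='g'
After 2 (^): row=0 col=0 char='g'
After 3 (j): row=1 col=0 char='_'
After 4 (^): row=1 col=2 char='s'
After 5 (h): row=1 col=1 char='_'
After 6 (l): row=1 col=2 char='s'
After 7 (b): row=0 col=11 char='z'
After 8 (w): row=1 col=2 char='s'

Answer:   snow  moon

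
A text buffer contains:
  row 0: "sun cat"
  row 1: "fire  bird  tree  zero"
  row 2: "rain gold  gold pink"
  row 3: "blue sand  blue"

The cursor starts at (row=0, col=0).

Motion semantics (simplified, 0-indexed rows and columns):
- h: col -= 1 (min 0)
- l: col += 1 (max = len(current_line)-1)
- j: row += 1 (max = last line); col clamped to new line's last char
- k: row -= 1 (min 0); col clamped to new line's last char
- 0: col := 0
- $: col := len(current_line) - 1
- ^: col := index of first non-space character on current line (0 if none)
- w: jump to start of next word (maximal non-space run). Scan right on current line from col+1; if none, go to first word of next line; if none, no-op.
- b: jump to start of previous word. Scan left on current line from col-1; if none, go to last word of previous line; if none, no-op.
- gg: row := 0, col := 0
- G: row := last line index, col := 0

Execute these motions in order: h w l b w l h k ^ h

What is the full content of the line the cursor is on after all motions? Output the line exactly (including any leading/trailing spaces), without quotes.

Answer: sun cat

Derivation:
After 1 (h): row=0 col=0 char='s'
After 2 (w): row=0 col=4 char='c'
After 3 (l): row=0 col=5 char='a'
After 4 (b): row=0 col=4 char='c'
After 5 (w): row=1 col=0 char='f'
After 6 (l): row=1 col=1 char='i'
After 7 (h): row=1 col=0 char='f'
After 8 (k): row=0 col=0 char='s'
After 9 (^): row=0 col=0 char='s'
After 10 (h): row=0 col=0 char='s'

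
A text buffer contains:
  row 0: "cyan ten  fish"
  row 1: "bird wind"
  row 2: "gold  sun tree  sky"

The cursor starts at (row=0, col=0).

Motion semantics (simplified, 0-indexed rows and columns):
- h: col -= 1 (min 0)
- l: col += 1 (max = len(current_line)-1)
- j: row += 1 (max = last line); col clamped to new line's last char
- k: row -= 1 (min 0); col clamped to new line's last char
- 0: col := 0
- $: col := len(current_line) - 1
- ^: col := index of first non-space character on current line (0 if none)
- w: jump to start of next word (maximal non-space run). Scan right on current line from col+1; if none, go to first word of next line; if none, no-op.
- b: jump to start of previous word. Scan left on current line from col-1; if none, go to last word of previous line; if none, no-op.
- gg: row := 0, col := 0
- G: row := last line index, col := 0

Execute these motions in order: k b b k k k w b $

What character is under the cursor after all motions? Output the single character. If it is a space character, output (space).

After 1 (k): row=0 col=0 char='c'
After 2 (b): row=0 col=0 char='c'
After 3 (b): row=0 col=0 char='c'
After 4 (k): row=0 col=0 char='c'
After 5 (k): row=0 col=0 char='c'
After 6 (k): row=0 col=0 char='c'
After 7 (w): row=0 col=5 char='t'
After 8 (b): row=0 col=0 char='c'
After 9 ($): row=0 col=13 char='h'

Answer: h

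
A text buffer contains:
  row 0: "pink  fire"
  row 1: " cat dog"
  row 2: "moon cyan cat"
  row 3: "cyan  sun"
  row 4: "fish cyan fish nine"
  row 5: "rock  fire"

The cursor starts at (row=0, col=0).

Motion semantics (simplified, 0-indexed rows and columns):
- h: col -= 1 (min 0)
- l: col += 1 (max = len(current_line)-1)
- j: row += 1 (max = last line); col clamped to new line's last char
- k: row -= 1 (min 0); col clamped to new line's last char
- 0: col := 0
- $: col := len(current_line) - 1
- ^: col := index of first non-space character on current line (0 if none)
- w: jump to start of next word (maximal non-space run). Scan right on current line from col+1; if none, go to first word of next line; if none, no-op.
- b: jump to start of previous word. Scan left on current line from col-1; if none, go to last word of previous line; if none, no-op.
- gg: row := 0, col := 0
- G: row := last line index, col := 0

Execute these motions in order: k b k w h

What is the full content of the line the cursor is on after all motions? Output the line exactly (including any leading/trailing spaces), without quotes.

After 1 (k): row=0 col=0 char='p'
After 2 (b): row=0 col=0 char='p'
After 3 (k): row=0 col=0 char='p'
After 4 (w): row=0 col=6 char='f'
After 5 (h): row=0 col=5 char='_'

Answer: pink  fire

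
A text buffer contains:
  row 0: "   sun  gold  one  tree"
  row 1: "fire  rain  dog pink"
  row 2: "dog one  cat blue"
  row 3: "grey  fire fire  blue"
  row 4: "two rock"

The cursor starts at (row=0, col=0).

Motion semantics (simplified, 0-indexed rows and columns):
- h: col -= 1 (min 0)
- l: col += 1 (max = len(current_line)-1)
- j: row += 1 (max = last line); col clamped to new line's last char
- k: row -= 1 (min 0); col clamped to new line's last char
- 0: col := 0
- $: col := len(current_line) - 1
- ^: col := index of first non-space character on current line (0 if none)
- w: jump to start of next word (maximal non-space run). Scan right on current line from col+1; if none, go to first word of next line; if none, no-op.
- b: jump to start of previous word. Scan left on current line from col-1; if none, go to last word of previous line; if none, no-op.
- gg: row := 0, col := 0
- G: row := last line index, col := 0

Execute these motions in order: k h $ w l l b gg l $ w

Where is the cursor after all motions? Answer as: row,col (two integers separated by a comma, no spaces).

Answer: 1,0

Derivation:
After 1 (k): row=0 col=0 char='_'
After 2 (h): row=0 col=0 char='_'
After 3 ($): row=0 col=22 char='e'
After 4 (w): row=1 col=0 char='f'
After 5 (l): row=1 col=1 char='i'
After 6 (l): row=1 col=2 char='r'
After 7 (b): row=1 col=0 char='f'
After 8 (gg): row=0 col=0 char='_'
After 9 (l): row=0 col=1 char='_'
After 10 ($): row=0 col=22 char='e'
After 11 (w): row=1 col=0 char='f'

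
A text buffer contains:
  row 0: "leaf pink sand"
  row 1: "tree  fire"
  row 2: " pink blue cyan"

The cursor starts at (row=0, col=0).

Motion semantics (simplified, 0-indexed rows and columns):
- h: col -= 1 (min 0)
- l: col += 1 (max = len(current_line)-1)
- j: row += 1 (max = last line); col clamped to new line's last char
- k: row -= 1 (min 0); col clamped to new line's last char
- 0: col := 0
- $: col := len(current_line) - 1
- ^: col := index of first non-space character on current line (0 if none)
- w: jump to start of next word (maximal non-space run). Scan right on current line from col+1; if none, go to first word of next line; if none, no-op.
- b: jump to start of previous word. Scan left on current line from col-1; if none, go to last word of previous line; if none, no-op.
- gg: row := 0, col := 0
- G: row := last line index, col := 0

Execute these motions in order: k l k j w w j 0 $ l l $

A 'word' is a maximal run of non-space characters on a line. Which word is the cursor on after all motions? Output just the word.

After 1 (k): row=0 col=0 char='l'
After 2 (l): row=0 col=1 char='e'
After 3 (k): row=0 col=1 char='e'
After 4 (j): row=1 col=1 char='r'
After 5 (w): row=1 col=6 char='f'
After 6 (w): row=2 col=1 char='p'
After 7 (j): row=2 col=1 char='p'
After 8 (0): row=2 col=0 char='_'
After 9 ($): row=2 col=14 char='n'
After 10 (l): row=2 col=14 char='n'
After 11 (l): row=2 col=14 char='n'
After 12 ($): row=2 col=14 char='n'

Answer: cyan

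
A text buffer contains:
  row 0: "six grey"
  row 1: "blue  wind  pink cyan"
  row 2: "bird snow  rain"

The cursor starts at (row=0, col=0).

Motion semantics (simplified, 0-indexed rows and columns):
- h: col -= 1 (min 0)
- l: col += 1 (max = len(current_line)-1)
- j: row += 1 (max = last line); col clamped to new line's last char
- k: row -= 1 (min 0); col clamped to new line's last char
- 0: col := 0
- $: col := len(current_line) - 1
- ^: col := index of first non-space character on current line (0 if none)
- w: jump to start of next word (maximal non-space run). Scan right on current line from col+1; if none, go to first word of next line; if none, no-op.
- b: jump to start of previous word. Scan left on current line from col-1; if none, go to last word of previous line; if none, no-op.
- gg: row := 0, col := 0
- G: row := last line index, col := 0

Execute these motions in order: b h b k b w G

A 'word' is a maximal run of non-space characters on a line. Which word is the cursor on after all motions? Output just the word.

After 1 (b): row=0 col=0 char='s'
After 2 (h): row=0 col=0 char='s'
After 3 (b): row=0 col=0 char='s'
After 4 (k): row=0 col=0 char='s'
After 5 (b): row=0 col=0 char='s'
After 6 (w): row=0 col=4 char='g'
After 7 (G): row=2 col=0 char='b'

Answer: bird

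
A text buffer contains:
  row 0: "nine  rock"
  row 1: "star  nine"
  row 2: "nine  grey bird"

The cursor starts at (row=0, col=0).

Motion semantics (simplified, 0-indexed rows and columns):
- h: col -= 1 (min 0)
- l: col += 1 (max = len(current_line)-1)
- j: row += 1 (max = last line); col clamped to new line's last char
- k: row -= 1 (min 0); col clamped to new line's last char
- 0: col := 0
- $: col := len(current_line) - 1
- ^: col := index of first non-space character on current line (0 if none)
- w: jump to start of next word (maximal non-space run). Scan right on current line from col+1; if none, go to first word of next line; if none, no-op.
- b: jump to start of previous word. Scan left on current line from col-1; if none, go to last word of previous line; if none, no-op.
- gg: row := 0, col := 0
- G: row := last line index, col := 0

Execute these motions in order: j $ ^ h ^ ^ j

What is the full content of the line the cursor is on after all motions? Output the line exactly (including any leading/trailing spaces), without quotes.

Answer: nine  grey bird

Derivation:
After 1 (j): row=1 col=0 char='s'
After 2 ($): row=1 col=9 char='e'
After 3 (^): row=1 col=0 char='s'
After 4 (h): row=1 col=0 char='s'
After 5 (^): row=1 col=0 char='s'
After 6 (^): row=1 col=0 char='s'
After 7 (j): row=2 col=0 char='n'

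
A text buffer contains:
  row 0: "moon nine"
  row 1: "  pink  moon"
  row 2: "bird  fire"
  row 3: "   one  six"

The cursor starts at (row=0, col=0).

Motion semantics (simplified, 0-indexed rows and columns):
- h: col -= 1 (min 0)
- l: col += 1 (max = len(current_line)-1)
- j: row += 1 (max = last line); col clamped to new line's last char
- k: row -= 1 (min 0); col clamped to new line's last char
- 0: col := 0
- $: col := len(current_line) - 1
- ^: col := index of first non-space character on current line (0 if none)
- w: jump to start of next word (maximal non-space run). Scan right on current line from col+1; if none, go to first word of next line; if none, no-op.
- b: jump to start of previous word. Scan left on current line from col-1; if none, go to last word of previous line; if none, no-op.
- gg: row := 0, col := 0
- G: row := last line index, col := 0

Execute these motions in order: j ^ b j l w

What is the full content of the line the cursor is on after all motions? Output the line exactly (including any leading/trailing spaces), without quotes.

Answer:   pink  moon

Derivation:
After 1 (j): row=1 col=0 char='_'
After 2 (^): row=1 col=2 char='p'
After 3 (b): row=0 col=5 char='n'
After 4 (j): row=1 col=5 char='k'
After 5 (l): row=1 col=6 char='_'
After 6 (w): row=1 col=8 char='m'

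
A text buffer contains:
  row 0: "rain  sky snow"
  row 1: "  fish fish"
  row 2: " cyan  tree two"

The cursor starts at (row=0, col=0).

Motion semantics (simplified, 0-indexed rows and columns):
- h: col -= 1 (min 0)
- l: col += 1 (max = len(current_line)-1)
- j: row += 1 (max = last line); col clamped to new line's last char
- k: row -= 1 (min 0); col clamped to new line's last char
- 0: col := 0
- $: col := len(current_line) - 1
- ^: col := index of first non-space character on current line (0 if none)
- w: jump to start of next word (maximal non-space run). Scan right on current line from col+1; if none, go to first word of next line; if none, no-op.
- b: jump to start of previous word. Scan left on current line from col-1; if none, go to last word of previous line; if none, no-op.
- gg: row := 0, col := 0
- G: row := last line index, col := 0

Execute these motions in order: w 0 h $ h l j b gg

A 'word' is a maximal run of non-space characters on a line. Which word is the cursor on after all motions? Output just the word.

After 1 (w): row=0 col=6 char='s'
After 2 (0): row=0 col=0 char='r'
After 3 (h): row=0 col=0 char='r'
After 4 ($): row=0 col=13 char='w'
After 5 (h): row=0 col=12 char='o'
After 6 (l): row=0 col=13 char='w'
After 7 (j): row=1 col=10 char='h'
After 8 (b): row=1 col=7 char='f'
After 9 (gg): row=0 col=0 char='r'

Answer: rain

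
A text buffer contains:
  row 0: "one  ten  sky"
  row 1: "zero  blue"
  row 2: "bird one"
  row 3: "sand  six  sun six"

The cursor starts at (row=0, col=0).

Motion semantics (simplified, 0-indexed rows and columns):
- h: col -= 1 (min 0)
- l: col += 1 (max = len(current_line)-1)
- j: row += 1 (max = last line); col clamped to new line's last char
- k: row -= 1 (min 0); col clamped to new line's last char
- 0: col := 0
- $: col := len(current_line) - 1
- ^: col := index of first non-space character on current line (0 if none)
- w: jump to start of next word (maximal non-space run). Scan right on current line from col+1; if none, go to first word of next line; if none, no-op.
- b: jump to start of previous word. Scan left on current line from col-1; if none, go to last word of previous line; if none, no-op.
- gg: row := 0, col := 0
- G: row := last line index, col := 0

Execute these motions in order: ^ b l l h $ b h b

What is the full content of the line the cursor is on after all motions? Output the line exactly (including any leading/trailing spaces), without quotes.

Answer: one  ten  sky

Derivation:
After 1 (^): row=0 col=0 char='o'
After 2 (b): row=0 col=0 char='o'
After 3 (l): row=0 col=1 char='n'
After 4 (l): row=0 col=2 char='e'
After 5 (h): row=0 col=1 char='n'
After 6 ($): row=0 col=12 char='y'
After 7 (b): row=0 col=10 char='s'
After 8 (h): row=0 col=9 char='_'
After 9 (b): row=0 col=5 char='t'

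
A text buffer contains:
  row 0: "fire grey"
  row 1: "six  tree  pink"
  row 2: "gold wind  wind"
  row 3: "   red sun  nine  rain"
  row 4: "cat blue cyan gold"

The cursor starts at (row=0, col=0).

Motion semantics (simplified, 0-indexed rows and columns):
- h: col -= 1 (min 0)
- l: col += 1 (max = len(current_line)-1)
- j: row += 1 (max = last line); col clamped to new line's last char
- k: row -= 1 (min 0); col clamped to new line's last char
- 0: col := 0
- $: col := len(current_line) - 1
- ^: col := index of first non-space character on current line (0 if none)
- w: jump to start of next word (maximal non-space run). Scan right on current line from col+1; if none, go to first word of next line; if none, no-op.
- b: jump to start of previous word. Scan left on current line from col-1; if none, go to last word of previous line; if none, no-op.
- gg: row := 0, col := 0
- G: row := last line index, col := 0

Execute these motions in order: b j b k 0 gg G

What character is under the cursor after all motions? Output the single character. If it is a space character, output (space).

After 1 (b): row=0 col=0 char='f'
After 2 (j): row=1 col=0 char='s'
After 3 (b): row=0 col=5 char='g'
After 4 (k): row=0 col=5 char='g'
After 5 (0): row=0 col=0 char='f'
After 6 (gg): row=0 col=0 char='f'
After 7 (G): row=4 col=0 char='c'

Answer: c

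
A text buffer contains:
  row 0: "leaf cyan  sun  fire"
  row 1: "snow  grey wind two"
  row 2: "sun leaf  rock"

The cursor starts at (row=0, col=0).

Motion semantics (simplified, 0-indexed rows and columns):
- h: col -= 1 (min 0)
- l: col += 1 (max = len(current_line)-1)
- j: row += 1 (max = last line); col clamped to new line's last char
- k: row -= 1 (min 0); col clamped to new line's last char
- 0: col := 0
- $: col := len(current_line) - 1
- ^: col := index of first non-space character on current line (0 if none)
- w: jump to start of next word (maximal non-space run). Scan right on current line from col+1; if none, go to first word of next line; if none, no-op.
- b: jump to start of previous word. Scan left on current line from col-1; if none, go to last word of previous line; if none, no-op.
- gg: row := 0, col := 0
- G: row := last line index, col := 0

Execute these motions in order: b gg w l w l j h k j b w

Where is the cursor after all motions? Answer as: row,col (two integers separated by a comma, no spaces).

Answer: 1,11

Derivation:
After 1 (b): row=0 col=0 char='l'
After 2 (gg): row=0 col=0 char='l'
After 3 (w): row=0 col=5 char='c'
After 4 (l): row=0 col=6 char='y'
After 5 (w): row=0 col=11 char='s'
After 6 (l): row=0 col=12 char='u'
After 7 (j): row=1 col=12 char='i'
After 8 (h): row=1 col=11 char='w'
After 9 (k): row=0 col=11 char='s'
After 10 (j): row=1 col=11 char='w'
After 11 (b): row=1 col=6 char='g'
After 12 (w): row=1 col=11 char='w'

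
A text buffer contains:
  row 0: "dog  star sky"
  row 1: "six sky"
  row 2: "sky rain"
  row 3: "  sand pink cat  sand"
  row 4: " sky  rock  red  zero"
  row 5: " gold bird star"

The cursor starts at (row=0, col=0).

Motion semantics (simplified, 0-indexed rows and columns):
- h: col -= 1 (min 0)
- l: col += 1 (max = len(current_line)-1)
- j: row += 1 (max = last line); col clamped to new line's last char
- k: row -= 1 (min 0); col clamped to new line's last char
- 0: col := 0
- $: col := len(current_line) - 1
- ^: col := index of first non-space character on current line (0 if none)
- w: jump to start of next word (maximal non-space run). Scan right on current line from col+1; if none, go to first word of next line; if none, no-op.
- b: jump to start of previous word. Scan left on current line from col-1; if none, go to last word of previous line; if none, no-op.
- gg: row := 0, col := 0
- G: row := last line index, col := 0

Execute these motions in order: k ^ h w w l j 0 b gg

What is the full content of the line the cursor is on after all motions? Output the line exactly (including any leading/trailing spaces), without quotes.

After 1 (k): row=0 col=0 char='d'
After 2 (^): row=0 col=0 char='d'
After 3 (h): row=0 col=0 char='d'
After 4 (w): row=0 col=5 char='s'
After 5 (w): row=0 col=10 char='s'
After 6 (l): row=0 col=11 char='k'
After 7 (j): row=1 col=6 char='y'
After 8 (0): row=1 col=0 char='s'
After 9 (b): row=0 col=10 char='s'
After 10 (gg): row=0 col=0 char='d'

Answer: dog  star sky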